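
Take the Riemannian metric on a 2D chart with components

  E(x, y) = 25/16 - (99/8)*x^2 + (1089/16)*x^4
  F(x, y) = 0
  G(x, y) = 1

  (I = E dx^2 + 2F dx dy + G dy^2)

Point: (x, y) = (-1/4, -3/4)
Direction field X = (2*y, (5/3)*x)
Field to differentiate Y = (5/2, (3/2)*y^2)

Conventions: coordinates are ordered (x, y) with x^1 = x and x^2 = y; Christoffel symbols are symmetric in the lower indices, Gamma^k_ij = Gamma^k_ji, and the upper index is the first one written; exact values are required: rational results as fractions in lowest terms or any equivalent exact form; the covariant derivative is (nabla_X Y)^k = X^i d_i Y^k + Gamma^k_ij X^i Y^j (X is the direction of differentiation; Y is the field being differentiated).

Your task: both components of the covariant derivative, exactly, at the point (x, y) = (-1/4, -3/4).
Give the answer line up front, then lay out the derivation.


Answer: (nabla_X Y)^x = -14850/4321, (nabla_X Y)^y = 15/16

E = 4321/4096, F = 0, G = 1 at the point
E_x = 495/256, E_y = 0, F_x = 0, F_y = 0, G_x = 0, G_y = 0
EG - F^2 = 4321/4096;  g^inv = (4096/4321) * [[1, 0], [0, 4321/4096]]
first-kind symbols [ij,l] = (1/2)(d_i g_jl + d_j g_il - d_l g_ij): [xx,x] = E_x/2 = 495/512, [xx,y] = F_x - E_y/2 = 0, [xy,x] = E_y/2 = 0, [xy,y] = G_x/2 = 0, [yy,x] = F_y - G_x/2 = 0, [yy,y] = G_y/2 = 0
Gamma^x_ij = (G*[ij,x] - F*[ij,y])/(EG - F^2), Gamma^y_ij = (E*[ij,y] - F*[ij,x])/(EG - F^2)
Gamma_xxx = 3960/4321, Gamma_xxy = 0, Gamma_xyy = 0, Gamma_yxx = 0, Gamma_yxy = 0, Gamma_yyy = 0
X = (-3/2, -5/12), Y = (5/2, 27/32) at the point


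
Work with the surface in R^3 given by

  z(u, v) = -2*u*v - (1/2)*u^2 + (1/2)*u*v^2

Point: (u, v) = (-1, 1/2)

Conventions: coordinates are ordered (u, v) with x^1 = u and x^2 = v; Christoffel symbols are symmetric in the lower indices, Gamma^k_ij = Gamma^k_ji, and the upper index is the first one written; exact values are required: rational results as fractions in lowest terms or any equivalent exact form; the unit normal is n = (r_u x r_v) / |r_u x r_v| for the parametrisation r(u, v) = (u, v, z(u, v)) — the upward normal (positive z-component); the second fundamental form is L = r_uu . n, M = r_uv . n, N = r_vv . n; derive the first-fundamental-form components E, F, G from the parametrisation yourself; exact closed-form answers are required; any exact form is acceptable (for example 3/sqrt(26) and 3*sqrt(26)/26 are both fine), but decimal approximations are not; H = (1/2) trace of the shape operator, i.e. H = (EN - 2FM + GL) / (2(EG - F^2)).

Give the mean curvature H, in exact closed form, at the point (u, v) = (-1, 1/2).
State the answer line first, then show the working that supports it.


Answer: H = -948*sqrt(209)/43681

z_u = 1/8, z_v = 3/2, z_uu = -1, z_uv = -3/2, z_vv = -1
E = 65/64, F = 3/16, G = 13/4; answer radicand W^2 = 209/64
unnormalised second-form numerators: l = -1, m = -3/2, n = -1; L = l/sqrt(209/64), and similarly M = m/sqrt(W^2), N = n/sqrt(W^2)
H = (E*n - 2*F*m + G*l) / (2*(EG - F^2)*sqrt(W^2)); E*n - 2*F*m + G*l = -237/64, EG - F^2 = 209/64, so H = (-237/418)/sqrt(209/64)


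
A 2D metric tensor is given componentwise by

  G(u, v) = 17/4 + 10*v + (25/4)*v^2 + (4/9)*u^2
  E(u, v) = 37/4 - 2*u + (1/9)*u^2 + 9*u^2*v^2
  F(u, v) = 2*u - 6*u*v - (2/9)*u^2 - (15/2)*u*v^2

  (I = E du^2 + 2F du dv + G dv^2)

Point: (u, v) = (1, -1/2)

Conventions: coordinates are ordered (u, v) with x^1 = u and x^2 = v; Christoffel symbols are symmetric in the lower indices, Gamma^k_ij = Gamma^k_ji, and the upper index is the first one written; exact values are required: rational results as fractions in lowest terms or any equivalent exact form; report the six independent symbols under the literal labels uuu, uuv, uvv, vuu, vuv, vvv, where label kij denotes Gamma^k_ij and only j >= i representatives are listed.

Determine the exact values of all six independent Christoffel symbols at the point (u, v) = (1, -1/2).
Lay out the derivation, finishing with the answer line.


E = 173/18, F = 209/72, G = 181/144 at the point
E_u = 49/18, E_v = -9, F_u = 193/72, F_v = 3/2, G_u = 8/9, G_v = 15/4
EG - F^2 = 2105/576;  g^inv = (576/2105) * [[181/144, -209/72], [-209/72, 173/18]]
first-kind symbols [ij,l] = (1/2)(d_i g_jl + d_j g_il - d_l g_ij): [uu,u] = E_u/2 = 49/36, [uu,v] = F_u - E_v/2 = 517/72, [uv,u] = E_v/2 = -9/2, [uv,v] = G_u/2 = 4/9, [vv,u] = F_v - G_u/2 = 19/18, [vv,v] = G_v/2 = 15/8
Gamma^u_ij = (G*[ij,u] - F*[ij,v])/(EG - F^2), Gamma^v_ij = (E*[ij,v] - F*[ij,u])/(EG - F^2)

Answer: Gamma_uuu = -99184/18945, Gamma_uuv = -7202/3789, Gamma_uvv = -21337/18945, Gamma_vuu = 337282/18945, Gamma_vuv = 17972/3789, Gamma_vvv = 77536/18945


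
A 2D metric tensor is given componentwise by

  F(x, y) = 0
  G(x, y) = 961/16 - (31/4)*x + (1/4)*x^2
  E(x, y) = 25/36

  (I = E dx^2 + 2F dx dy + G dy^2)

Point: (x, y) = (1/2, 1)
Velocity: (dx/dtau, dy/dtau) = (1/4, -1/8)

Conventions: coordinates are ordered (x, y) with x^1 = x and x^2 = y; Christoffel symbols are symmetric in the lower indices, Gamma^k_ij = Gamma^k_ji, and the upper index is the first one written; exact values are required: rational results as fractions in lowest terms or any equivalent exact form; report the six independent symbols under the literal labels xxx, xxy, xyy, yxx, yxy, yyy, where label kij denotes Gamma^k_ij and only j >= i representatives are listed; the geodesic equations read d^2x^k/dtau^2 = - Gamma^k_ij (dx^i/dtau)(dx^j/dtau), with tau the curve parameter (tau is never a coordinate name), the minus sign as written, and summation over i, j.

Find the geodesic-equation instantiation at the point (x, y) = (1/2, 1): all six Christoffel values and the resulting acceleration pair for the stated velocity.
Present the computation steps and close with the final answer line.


E = 25/36, F = 0, G = 225/4 at the point
E_x = 0, E_y = 0, F_x = 0, F_y = 0, G_x = -15/2, G_y = 0
EG - F^2 = 625/16;  g^inv = (16/625) * [[225/4, 0], [0, 25/36]]
first-kind symbols [ij,l] = (1/2)(d_i g_jl + d_j g_il - d_l g_ij): [xx,x] = E_x/2 = 0, [xx,y] = F_x - E_y/2 = 0, [xy,x] = E_y/2 = 0, [xy,y] = G_x/2 = -15/4, [yy,x] = F_y - G_x/2 = 15/4, [yy,y] = G_y/2 = 0
Gamma^x_ij = (G*[ij,x] - F*[ij,y])/(EG - F^2), Gamma^y_ij = (E*[ij,y] - F*[ij,x])/(EG - F^2)
Gamma_xxx = 0, Gamma_xxy = 0, Gamma_xyy = 27/5, Gamma_yxx = 0, Gamma_yxy = -1/15, Gamma_yyy = 0
d^2x/dtau^2 = -(Gamma_xxx*(1/4)^2 + 2*Gamma_xxy*(1/4)*(-1/8) + Gamma_xyy*(-1/8)^2) = -27/320
d^2y/dtau^2 = -(Gamma_yxx*(1/4)^2 + 2*Gamma_yxy*(1/4)*(-1/8) + Gamma_yyy*(-1/8)^2) = -1/240

Answer: Gamma_xxx = 0, Gamma_xxy = 0, Gamma_xyy = 27/5, Gamma_yxx = 0, Gamma_yxy = -1/15, Gamma_yyy = 0; accelerations (d^2x/dtau^2, d^2y/dtau^2) = (-27/320, -1/240)


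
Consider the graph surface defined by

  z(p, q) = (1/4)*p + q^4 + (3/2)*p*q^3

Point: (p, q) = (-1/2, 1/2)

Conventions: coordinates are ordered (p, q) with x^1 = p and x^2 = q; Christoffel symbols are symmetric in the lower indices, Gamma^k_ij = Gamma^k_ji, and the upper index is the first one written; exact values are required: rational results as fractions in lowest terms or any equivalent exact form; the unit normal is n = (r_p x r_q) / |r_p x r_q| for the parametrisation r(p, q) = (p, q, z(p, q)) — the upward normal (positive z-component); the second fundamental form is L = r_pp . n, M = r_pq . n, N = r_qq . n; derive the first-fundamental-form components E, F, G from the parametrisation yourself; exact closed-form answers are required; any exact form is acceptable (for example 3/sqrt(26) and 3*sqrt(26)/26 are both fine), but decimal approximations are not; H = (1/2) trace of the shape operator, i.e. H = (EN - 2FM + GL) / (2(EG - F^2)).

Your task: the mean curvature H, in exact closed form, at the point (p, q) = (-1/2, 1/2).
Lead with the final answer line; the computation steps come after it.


Answer: H = 163*sqrt(34)/2601

z_p = 7/16, z_q = -1/16, z_pp = 0, z_pq = 9/8, z_qq = 3/4
E = 305/256, F = -7/256, G = 257/256; answer radicand W^2 = 153/128
unnormalised second-form numerators: l = 0, m = 9/8, n = 3/4; L = l/sqrt(153/128), and similarly M = m/sqrt(W^2), N = n/sqrt(W^2)
H = (E*n - 2*F*m + G*l) / (2*(EG - F^2)*sqrt(W^2)); E*n - 2*F*m + G*l = 489/512, EG - F^2 = 153/128, so H = (163/408)/sqrt(153/128)


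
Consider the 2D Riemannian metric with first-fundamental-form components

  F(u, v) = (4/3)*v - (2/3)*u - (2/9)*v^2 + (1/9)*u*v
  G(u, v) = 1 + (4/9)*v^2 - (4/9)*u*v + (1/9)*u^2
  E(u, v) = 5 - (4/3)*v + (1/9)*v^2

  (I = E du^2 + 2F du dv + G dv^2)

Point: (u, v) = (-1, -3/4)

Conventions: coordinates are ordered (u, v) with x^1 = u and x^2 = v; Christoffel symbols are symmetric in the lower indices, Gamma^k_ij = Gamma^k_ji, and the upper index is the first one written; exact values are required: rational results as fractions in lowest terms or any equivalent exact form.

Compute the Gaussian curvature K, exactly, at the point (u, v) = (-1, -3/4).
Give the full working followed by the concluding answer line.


E = 97/16, F = -3/8, G = 37/36, EG - F^2 = 877/144 at the point
E_u = 0, E_v = -3/2, F_u = -3/4, F_v = 14/9, G_u = 1/9, G_v = -2/9
E_vv = 2/9, F_uv = 1/9, G_uu = 2/9
Using the Brioschi determinant formula for K from the metric derivatives:
M1 = [[-E_vv/2 + F_uv - G_uu/2, E_u/2, F_u - E_v/2], [F_v - G_u/2, E, F], [G_v/2, F, G]] = [[-1/9, 0, 0], [3/2, 97/16, -3/8], [-1/9, -3/8, 37/36]]; det M1 = -877/1296
M2 = [[0, E_v/2, G_u/2], [E_v/2, E, F], [G_u/2, F, G]] = [[0, -3/4, 1/18], [-3/4, 97/16, -3/8], [1/18, -3/8, 37/36]]; det M2 = -733/1296
det M1 - det M2 = -1/9; K = -1/9 / (877/144)^2 = -2304/769129

Answer: K = -2304/769129


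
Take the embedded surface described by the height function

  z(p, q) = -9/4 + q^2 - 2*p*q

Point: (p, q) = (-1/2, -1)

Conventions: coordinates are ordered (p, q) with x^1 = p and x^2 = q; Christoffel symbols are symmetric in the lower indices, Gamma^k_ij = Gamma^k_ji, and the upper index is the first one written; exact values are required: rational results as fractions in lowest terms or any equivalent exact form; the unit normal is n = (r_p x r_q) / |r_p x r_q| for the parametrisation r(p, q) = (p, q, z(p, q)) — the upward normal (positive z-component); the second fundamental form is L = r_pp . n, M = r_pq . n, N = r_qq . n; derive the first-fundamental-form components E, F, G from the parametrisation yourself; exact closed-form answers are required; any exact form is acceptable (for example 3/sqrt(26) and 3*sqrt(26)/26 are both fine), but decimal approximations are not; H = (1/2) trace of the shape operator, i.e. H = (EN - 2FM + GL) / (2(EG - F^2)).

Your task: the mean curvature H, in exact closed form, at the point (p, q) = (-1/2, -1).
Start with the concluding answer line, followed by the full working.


Answer: H = sqrt(6)/36

z_p = 2, z_q = -1, z_pp = 0, z_pq = -2, z_qq = 2
E = 5, F = -2, G = 2; answer radicand W^2 = 6
unnormalised second-form numerators: l = 0, m = -2, n = 2; L = l/sqrt(6), and similarly M = m/sqrt(W^2), N = n/sqrt(W^2)
H = (E*n - 2*F*m + G*l) / (2*(EG - F^2)*sqrt(W^2)); E*n - 2*F*m + G*l = 2, EG - F^2 = 6, so H = (1/6)/sqrt(6)


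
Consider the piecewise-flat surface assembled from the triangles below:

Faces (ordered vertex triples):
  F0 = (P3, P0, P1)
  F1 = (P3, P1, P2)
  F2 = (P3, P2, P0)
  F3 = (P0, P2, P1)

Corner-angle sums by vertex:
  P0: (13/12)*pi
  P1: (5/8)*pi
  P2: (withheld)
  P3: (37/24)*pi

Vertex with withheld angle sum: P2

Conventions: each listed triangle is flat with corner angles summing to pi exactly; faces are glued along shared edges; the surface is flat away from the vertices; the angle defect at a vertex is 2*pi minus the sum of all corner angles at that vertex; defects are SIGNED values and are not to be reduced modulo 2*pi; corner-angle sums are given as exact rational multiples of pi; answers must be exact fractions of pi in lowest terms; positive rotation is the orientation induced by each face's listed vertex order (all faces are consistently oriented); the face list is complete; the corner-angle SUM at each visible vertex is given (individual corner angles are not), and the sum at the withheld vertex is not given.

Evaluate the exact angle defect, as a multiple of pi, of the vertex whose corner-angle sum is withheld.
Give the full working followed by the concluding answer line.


V = 4, E = 6, F = 4; chi = V - E + F = 2
Gauss-Bonnet: total defect = 2*pi*chi = 4*pi; visible defects sum to (11/4)*pi

Answer: defect(P2) = (5/4)*pi


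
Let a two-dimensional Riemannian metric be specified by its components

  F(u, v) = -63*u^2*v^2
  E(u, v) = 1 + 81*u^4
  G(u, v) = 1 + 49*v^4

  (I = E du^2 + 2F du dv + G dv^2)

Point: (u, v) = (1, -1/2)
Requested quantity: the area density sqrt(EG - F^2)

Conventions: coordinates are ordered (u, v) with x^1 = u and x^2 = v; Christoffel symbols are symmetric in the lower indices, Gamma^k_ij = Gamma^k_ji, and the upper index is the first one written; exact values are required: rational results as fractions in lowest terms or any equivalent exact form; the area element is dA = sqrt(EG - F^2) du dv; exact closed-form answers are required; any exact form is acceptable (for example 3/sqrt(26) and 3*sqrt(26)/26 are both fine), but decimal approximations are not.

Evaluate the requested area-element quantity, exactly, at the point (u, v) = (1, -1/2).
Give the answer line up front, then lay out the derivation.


Answer: sqrt(EG - F^2) = sqrt(1361)/4

E = 82, F = -63/4, G = 65/16; EG - F^2 = 1361/16


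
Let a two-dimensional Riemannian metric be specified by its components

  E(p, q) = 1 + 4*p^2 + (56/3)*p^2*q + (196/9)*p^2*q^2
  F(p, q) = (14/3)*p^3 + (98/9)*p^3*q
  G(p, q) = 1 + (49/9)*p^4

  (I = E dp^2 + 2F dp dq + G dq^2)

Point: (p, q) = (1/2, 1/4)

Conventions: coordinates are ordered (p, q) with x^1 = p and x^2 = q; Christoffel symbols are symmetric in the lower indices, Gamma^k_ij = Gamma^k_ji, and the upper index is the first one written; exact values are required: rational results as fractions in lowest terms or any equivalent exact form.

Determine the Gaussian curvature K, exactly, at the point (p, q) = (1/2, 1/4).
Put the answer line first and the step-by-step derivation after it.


Answer: K = -28224/76729

E = 505/144, F = 133/144, G = 193/144, EG - F^2 = 277/72 at the point
E_p = 361/36, E_q = 133/18, F_p = 133/24, F_q = 49/36, G_p = 49/18, G_q = 0
E_qq = 98/9, F_pq = 49/6, G_pp = 49/3
Apply the Brioschi formula K = (det M1 - det M2)/(EG - F^2)^2 over the derivative matrices of E, F, G.
M1 = [[-E_qq/2 + F_pq - G_pp/2, E_p/2, F_p - E_q/2], [F_q - G_p/2, E, F], [G_q/2, F, G]] = [[-49/9, 361/72, 133/72], [0, 505/144, 133/144], [0, 133/144, 193/144]]; det M1 = -13573/648
M2 = [[0, E_q/2, G_p/2], [E_q/2, E, F], [G_p/2, F, G]] = [[0, 133/36, 49/36], [133/36, 505/144, 133/144], [49/36, 133/144, 193/144]]; det M2 = -10045/648
det M1 - det M2 = -49/9; K = -49/9 / (277/72)^2 = -28224/76729


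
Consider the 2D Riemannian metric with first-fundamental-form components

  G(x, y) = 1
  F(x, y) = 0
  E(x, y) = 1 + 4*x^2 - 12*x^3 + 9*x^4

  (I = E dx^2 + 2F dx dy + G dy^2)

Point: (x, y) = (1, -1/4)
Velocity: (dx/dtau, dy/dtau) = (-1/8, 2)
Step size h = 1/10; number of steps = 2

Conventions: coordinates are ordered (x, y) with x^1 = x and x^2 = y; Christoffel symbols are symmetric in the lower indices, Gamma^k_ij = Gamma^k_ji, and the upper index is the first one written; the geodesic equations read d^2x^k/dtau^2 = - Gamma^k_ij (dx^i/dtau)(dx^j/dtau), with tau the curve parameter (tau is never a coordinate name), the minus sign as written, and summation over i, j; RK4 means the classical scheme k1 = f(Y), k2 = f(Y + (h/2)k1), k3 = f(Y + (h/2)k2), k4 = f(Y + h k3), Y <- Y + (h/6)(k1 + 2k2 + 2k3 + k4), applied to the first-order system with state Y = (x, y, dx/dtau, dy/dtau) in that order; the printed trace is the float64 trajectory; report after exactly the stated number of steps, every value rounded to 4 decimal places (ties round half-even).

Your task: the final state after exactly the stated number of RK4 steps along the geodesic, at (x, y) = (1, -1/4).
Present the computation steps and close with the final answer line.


f(Y) = (dx/dtau, dy/dtau, -Gamma^x_ij Y'^i Y'^j, -Gamma^y_ij Y'^i Y'^j) with the Gammas evaluated at the stage position; h = 0.100000; intermediate values shown to 6 dp
step 0: x = 1.0000, y = -0.2500, dx/dtau = -0.1250, dy/dtau = 2.0000
step 1:
  k1: at (x, y) = (1.000000, -0.250000), (dx/dtau, dy/dtau) = (-0.125000, 2.000000); Gamma_xxx = 2.000000, Gamma_xxy = 0.000000, Gamma_xyy = 0.000000, Gamma_yxx = 0.000000, Gamma_yxy = 0.000000, Gamma_yyy = 0.000000; k1 = (-0.125000, 2.000000, -0.031250, 0.000000)
  k2: at (x, y) = (0.993750, -0.150000), (dx/dtau, dy/dtau) = (-0.126562, 2.000000); Gamma_xxx = 1.980621, Gamma_xxy = 0.000000, Gamma_xyy = 0.000000, Gamma_yxx = 0.000000, Gamma_yxy = 0.000000, Gamma_yyy = 0.000000; k2 = (-0.126562, 2.000000, -0.031726, 0.000000)
  k3: at (x, y) = (0.993672, -0.150000), (dx/dtau, dy/dtau) = (-0.126586, 2.000000); Gamma_xxx = 1.980371, Gamma_xxy = 0.000000, Gamma_xyy = 0.000000, Gamma_yxx = 0.000000, Gamma_yxy = 0.000000, Gamma_yyy = 0.000000; k3 = (-0.126586, 2.000000, -0.031734, 0.000000)
  k4: at (x, y) = (0.987341, -0.050000), (dx/dtau, dy/dtau) = (-0.128173, 2.000000); Gamma_xxx = 1.959430, Gamma_xxy = 0.000000, Gamma_xyy = 0.000000, Gamma_yxx = 0.000000, Gamma_yxy = 0.000000, Gamma_yyy = 0.000000; k4 = (-0.128173, 2.000000, -0.032190, 0.000000)
  Y <- Y + (h/6)(k1 + 2k2 + 2k3 + k4): x = 0.9873, y = -0.0500, dx/dtau = -0.1282, dy/dtau = 2.0000
step 2:
  k1: at (x, y) = (0.987342, -0.050000), (dx/dtau, dy/dtau) = (-0.128173, 2.000000); Gamma_xxx = 1.959432, Gamma_xxy = 0.000000, Gamma_xyy = 0.000000, Gamma_yxx = 0.000000, Gamma_yxy = 0.000000, Gamma_yyy = 0.000000; k1 = (-0.128173, 2.000000, -0.032190, 0.000000)
  k2: at (x, y) = (0.980934, 0.050000), (dx/dtau, dy/dtau) = (-0.129782, 2.000000); Gamma_xxx = 1.936883, Gamma_xxy = 0.000000, Gamma_xyy = 0.000000, Gamma_yxx = 0.000000, Gamma_yxy = 0.000000, Gamma_yyy = 0.000000; k2 = (-0.129782, 2.000000, -0.032624, 0.000000)
  k3: at (x, y) = (0.980853, 0.050000), (dx/dtau, dy/dtau) = (-0.129804, 2.000000); Gamma_xxx = 1.936591, Gamma_xxy = 0.000000, Gamma_xyy = 0.000000, Gamma_yxx = 0.000000, Gamma_yxy = 0.000000, Gamma_yyy = 0.000000; k3 = (-0.129804, 2.000000, -0.032630, 0.000000)
  k4: at (x, y) = (0.974362, 0.150000), (dx/dtau, dy/dtau) = (-0.131436, 2.000000); Gamma_xxx = 1.912330, Gamma_xxy = 0.000000, Gamma_xyy = 0.000000, Gamma_yxx = 0.000000, Gamma_yxy = 0.000000, Gamma_yyy = 0.000000; k4 = (-0.131436, 2.000000, -0.033036, 0.000000)
  Y <- Y + (h/6)(k1 + 2k2 + 2k3 + k4): x = 0.9744, y = 0.1500, dx/dtau = -0.1314, dy/dtau = 2.0000

Answer: x = 0.9744, y = 0.1500, dx/dtau = -0.1314, dy/dtau = 2.0000


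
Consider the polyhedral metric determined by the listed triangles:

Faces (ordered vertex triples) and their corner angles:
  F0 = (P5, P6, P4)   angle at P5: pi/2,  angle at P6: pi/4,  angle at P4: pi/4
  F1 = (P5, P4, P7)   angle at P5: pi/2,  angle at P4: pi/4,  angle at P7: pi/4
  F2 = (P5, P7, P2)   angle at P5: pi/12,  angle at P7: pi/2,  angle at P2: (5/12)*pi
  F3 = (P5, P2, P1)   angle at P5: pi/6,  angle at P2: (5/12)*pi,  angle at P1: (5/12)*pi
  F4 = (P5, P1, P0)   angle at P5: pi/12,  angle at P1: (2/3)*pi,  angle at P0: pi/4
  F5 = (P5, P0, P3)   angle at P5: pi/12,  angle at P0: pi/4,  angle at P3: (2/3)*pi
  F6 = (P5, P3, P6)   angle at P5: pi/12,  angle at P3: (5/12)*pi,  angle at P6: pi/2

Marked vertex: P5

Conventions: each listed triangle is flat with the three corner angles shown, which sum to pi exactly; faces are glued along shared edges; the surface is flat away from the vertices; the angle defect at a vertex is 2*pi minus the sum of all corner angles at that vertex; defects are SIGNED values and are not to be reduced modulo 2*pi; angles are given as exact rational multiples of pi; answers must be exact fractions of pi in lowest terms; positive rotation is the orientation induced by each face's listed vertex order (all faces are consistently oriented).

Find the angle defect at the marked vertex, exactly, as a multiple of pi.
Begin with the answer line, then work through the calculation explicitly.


Answer: defect(P5) = pi/2

Sum of corner angles at P5: (3/2)*pi
defect = 2*pi - (3/2)*pi


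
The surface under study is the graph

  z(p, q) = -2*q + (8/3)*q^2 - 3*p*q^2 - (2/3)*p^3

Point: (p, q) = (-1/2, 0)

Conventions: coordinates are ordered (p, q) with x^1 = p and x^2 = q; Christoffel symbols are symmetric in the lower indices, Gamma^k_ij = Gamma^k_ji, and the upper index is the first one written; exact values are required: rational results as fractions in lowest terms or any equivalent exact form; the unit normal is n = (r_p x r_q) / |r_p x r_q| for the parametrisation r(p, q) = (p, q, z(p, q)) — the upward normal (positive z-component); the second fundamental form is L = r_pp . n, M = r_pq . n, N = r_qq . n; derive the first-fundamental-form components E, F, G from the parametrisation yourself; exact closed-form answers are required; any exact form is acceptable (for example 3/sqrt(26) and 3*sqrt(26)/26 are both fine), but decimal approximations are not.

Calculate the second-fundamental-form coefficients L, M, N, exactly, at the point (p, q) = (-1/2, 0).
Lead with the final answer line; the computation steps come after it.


Answer: L = 4*sqrt(21)/21, M = 0, N = 50*sqrt(21)/63

z_p = -1/2, z_q = -2, z_pp = 2, z_pq = 0, z_qq = 25/3
E = 5/4, F = 1, G = 5; answer radicand W^2 = 21/4
unnormalised second-form numerators: l = 2, m = 0, n = 25/3; L = l/sqrt(21/4), and similarly M = m/sqrt(W^2), N = n/sqrt(W^2)


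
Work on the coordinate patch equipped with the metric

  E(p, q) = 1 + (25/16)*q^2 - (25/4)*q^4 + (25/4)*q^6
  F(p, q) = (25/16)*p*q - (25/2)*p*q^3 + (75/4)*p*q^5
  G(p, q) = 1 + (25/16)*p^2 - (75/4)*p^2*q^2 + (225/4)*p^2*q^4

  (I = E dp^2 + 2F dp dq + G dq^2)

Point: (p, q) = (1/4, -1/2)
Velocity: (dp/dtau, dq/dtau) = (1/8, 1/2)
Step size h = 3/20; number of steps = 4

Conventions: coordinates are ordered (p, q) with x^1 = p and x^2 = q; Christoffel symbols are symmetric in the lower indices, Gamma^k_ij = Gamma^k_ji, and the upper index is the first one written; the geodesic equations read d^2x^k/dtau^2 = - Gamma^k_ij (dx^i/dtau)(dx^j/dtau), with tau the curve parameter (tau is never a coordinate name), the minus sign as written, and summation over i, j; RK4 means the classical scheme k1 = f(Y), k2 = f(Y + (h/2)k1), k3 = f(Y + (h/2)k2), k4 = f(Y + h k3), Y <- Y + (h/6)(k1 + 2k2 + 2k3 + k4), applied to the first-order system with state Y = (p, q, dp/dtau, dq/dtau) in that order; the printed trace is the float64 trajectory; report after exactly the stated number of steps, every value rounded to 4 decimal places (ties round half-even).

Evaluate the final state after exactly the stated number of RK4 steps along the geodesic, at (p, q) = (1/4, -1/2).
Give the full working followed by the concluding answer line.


f(Y) = (dp/dtau, dq/dtau, -Gamma^p_ij Y'^i Y'^j, -Gamma^q_ij Y'^i Y'^j) with the Gammas evaluated at the stage position; h = 0.150000; intermediate values shown to 6 dp
step 0: p = 0.2500, q = -0.5000, dp/dtau = 0.1250, dq/dtau = 0.5000
step 1:
  k1: at (p, q) = (0.250000, -0.500000), (dp/dtau, dq/dtau) = (0.125000, 0.500000); Gamma_ppp = 0.000000, Gamma_ppq = 0.174064, Gamma_pqq = -0.522193, Gamma_qpp = 0.000000, Gamma_qpq = 0.087032, Gamma_qqq = -0.261097; k1 = (0.125000, 0.500000, 0.108790, 0.054395)
  k2: at (p, q) = (0.259375, -0.462500), (dp/dtau, dq/dtau) = (0.133159, 0.504080); Gamma_ppp = 0.000000, Gamma_ppq = 0.104842, Gamma_pqq = -0.532476, Gamma_qpp = 0.000000, Gamma_qpq = 0.029125, Gamma_qqq = -0.147923; k2 = (0.133159, 0.504080, 0.121225, 0.033677)
  k3: at (p, q) = (0.259987, -0.462194), (dp/dtau, dq/dtau) = (0.134092, 0.502526); Gamma_ppp = 0.000000, Gamma_ppq = 0.104247, Gamma_pqq = -0.533548, Gamma_qpp = 0.000000, Gamma_qpq = 0.028845, Gamma_qqq = -0.147632; k3 = (0.134092, 0.502526, 0.120689, 0.033394)
  k4: at (p, q) = (0.270114, -0.424621), (dp/dtau, dq/dtau) = (0.143103, 0.505009); Gamma_ppp = 0.000000, Gamma_ppq = 0.031103, Gamma_pqq = -0.523214, Gamma_qpp = 0.000000, Gamma_qpq = 0.002532, Gamma_qqq = -0.042590; k4 = (0.143103, 0.505009, 0.128942, 0.010496)
  Y <- Y + (h/6)(k1 + 2k2 + 2k3 + k4): p = 0.2701, q = -0.4245, dp/dtau = 0.1430, dq/dtau = 0.5050
step 2:
  k1: at (p, q) = (0.270065, -0.424545), (dp/dtau, dq/dtau) = (0.143039, 0.504976); Gamma_ppp = 0.000000, Gamma_ppq = 0.030955, Gamma_pqq = -0.523038, Gamma_qpp = 0.000000, Gamma_qpq = 0.002507, Gamma_qqq = -0.042364; k1 = (0.143039, 0.504976, 0.128903, 0.010441)
  k2: at (p, q) = (0.280793, -0.386671), (dp/dtau, dq/dtau) = (0.152707, 0.505759); Gamma_ppp = 0.000000, Gamma_ppq = -0.039050, Gamma_pqq = -0.494391, Gamma_qpp = 0.000000, Gamma_qpq = 0.004163, Gamma_qqq = 0.052708; k2 = (0.152707, 0.505759, 0.132493, -0.014125)
  k3: at (p, q) = (0.281518, -0.386613), (dp/dtau, dq/dtau) = (0.152976, 0.503916); Gamma_ppp = 0.000000, Gamma_ppq = -0.039153, Gamma_pqq = -0.495577, Gamma_qpp = 0.000000, Gamma_qpq = 0.004196, Gamma_qqq = 0.053113; k3 = (0.152976, 0.503916, 0.131879, -0.014134)
  k4: at (p, q) = (0.293012, -0.348957), (dp/dtau, dq/dtau) = (0.162821, 0.502856); Gamma_ppp = 0.000000, Gamma_ppq = -0.099324, Gamma_pqq = -0.452414, Gamma_qpp = 0.000000, Gamma_qpq = 0.029699, Gamma_qqq = 0.135276; k4 = (0.162821, 0.502856, 0.130663, -0.039069)
  Y <- Y + (h/6)(k1 + 2k2 + 2k3 + k4): p = 0.2930, q = -0.3489, dp/dtau = 0.1627, dq/dtau = 0.5028
step 3:
  k1: at (p, q) = (0.292996, -0.348865), (dp/dtau, dq/dtau) = (0.162747, 0.502847); Gamma_ppp = 0.000000, Gamma_ppq = -0.099456, Gamma_pqq = -0.452225, Gamma_qpp = 0.000000, Gamma_qpq = 0.029782, Gamma_qqq = 0.135418; k1 = (0.162747, 0.502847, 0.130626, -0.039116)
  k2: at (p, q) = (0.305202, -0.311151), (dp/dtau, dq/dtau) = (0.172544, 0.499913); Gamma_ppp = 0.000000, Gamma_ppq = -0.146189, Gamma_pqq = -0.397491, Gamma_qpp = 0.000000, Gamma_qpq = 0.074528, Gamma_qqq = 0.202645; k2 = (0.172544, 0.499913, 0.124558, -0.063501)
  k3: at (p, q) = (0.305937, -0.311371), (dp/dtau, dq/dtau) = (0.172089, 0.498085); Gamma_ppp = 0.000000, Gamma_ppq = -0.145943, Gamma_pqq = -0.398843, Gamma_qpp = 0.000000, Gamma_qpq = 0.074409, Gamma_qqq = 0.203349; k3 = (0.172089, 0.498085, 0.123967, -0.063204)
  k4: at (p, q) = (0.318809, -0.274152), (dp/dtau, dq/dtau) = (0.181342, 0.493366); Gamma_ppp = 0.000000, Gamma_ppq = -0.176431, Gamma_pqq = -0.337033, Gamma_qpp = 0.000000, Gamma_qpq = 0.132576, Gamma_qqq = 0.253257; k4 = (0.181342, 0.493366, 0.113607, -0.085368)
  Y <- Y + (h/6)(k1 + 2k2 + 2k3 + k4): p = 0.3188, q = -0.2741, dp/dtau = 0.1813, dq/dtau = 0.4934
step 4:
  k1: at (p, q) = (0.318830, -0.274060), (dp/dtau, dq/dtau) = (0.181279, 0.493400); Gamma_ppp = 0.000000, Gamma_ppq = -0.176487, Gamma_pqq = -0.336861, Gamma_qpp = 0.000000, Gamma_qpq = 0.132729, Gamma_qqq = 0.253340; k1 = (0.181279, 0.493400, 0.113578, -0.085417)
  k2: at (p, q) = (0.332426, -0.237055), (dp/dtau, dq/dtau) = (0.189797, 0.486993); Gamma_ppp = 0.000000, Gamma_ppq = -0.190315, Gamma_pqq = -0.271516, Gamma_qpp = 0.000000, Gamma_qpq = 0.199296, Gamma_qqq = 0.284329; k2 = (0.189797, 0.486993, 0.099575, -0.104274)
  k3: at (p, q) = (0.333064, -0.237535), (dp/dtau, dq/dtau) = (0.188747, 0.485579); Gamma_ppp = 0.000000, Gamma_ppq = -0.190179, Gamma_pqq = -0.272957, Gamma_qpp = 0.000000, Gamma_qpq = 0.198824, Gamma_qqq = 0.285365; k3 = (0.188747, 0.485579, 0.099220, -0.103730)
  k4: at (p, q) = (0.347142, -0.201223), (dp/dtau, dq/dtau) = (0.196162, 0.477840); Gamma_ppp = 0.000000, Gamma_ppq = -0.188359, Gamma_pqq = -0.208556, Gamma_qpp = 0.000000, Gamma_qpq = 0.267682, Gamma_qqq = 0.296385; k4 = (0.196162, 0.477840, 0.082931, -0.117856)
  Y <- Y + (h/6)(k1 + 2k2 + 2k3 + k4): p = 0.3472, q = -0.2012, dp/dtau = 0.1961, dq/dtau = 0.4779

Answer: p = 0.3472, q = -0.2012, dp/dtau = 0.1961, dq/dtau = 0.4779


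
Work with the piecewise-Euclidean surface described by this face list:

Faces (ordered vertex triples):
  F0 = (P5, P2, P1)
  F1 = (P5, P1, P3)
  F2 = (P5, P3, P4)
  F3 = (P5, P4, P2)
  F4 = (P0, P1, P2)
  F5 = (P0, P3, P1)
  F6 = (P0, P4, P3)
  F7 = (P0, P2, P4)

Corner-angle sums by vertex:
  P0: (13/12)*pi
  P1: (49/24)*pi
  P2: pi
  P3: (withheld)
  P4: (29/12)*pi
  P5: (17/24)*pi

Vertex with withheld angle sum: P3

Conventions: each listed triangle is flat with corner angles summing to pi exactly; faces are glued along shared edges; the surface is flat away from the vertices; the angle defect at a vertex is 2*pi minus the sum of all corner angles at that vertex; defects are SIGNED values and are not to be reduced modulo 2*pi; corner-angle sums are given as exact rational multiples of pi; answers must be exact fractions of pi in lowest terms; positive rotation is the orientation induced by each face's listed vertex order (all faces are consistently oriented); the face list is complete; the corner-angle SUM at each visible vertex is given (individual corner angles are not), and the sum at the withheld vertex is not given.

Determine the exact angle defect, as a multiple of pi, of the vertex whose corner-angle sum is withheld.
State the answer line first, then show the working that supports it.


Answer: defect(P3) = (5/4)*pi

V = 6, E = 12, F = 8; chi = V - E + F = 2
Gauss-Bonnet: total defect = 2*pi*chi = 4*pi; visible defects sum to (11/4)*pi


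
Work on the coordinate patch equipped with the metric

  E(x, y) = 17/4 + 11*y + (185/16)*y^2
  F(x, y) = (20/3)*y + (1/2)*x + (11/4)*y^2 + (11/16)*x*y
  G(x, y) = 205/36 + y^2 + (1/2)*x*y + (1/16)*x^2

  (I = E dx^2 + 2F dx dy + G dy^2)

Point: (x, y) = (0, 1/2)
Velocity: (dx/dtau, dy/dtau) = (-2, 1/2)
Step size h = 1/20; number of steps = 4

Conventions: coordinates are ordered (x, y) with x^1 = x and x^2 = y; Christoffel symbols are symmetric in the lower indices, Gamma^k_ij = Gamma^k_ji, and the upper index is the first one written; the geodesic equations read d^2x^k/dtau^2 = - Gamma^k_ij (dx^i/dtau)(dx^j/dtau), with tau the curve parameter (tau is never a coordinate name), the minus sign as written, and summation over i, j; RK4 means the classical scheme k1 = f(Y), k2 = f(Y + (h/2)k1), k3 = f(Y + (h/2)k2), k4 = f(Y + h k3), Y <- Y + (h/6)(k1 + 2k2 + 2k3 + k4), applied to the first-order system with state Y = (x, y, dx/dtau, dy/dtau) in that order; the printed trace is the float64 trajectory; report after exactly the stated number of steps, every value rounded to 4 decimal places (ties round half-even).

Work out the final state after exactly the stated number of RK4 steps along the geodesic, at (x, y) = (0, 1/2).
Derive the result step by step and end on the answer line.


f(Y) = (dx/dtau, dy/dtau, -Gamma^x_ij Y'^i Y'^j, -Gamma^y_ij Y'^i Y'^j) with the Gammas evaluated at the stage position; h = 0.050000; intermediate values shown to 6 dp
step 0: x = 0.0000, y = 0.5000, dx/dtau = -2.0000, dy/dtau = 0.5000
step 1:
  k1: at (x, y) = (0.000000, 0.500000), (dx/dtau, dy/dtau) = (-2.000000, 0.500000); Gamma_xxx = 0.711622, Gamma_xxy = 1.128594, Gamma_xyy = 0.902483, Gamma_yxx = -2.237183, Gamma_yxy = -0.742355, Gamma_yyy = -0.526329; k1 = (-2.000000, 0.500000, -0.814918, 7.595605)
  k2: at (x, y) = (-0.050000, 0.512500), (dx/dtau, dy/dtau) = (-2.020373, 0.689890); Gamma_xxx = 0.721291, Gamma_xxy = 1.122555, Gamma_xyy = 0.889112, Gamma_yxx = -2.275755, Gamma_yxy = -0.752532, Gamma_yyy = -0.528581; k2 = (-2.020373, 0.689890, -0.238102, 7.443188)
  k3: at (x, y) = (-0.050509, 0.517247), (dx/dtau, dy/dtau) = (-2.005953, 0.686080); Gamma_xxx = 0.728555, Gamma_xxy = 1.122341, Gamma_xyy = 0.886556, Gamma_yxx = -2.293109, Gamma_yxy = -0.759997, Gamma_yyy = -0.532262; k3 = (-2.005953, 0.686080, -0.259672, 7.385772)
  k4: at (x, y) = (-0.100298, 0.534304), (dx/dtau, dy/dtau) = (-2.012984, 0.869289); Gamma_xxx = 0.745214, Gamma_xxy = 1.116265, Gamma_xyy = 0.871361, Gamma_yxx = -2.348978, Gamma_yxy = -0.777341, Gamma_yyy = -0.537957; k4 = (-2.012984, 0.869289, 0.228483, 7.204332)
  Y <- Y + (h/6)(k1 + 2k2 + 2k3 + k4): x = -0.1005, y = 0.5343, dx/dtau = -2.0132, dy/dtau = 0.8705
step 2:
  k1: at (x, y) = (-0.100547, 0.534344), (dx/dtau, dy/dtau) = (-2.013183, 0.870482); Gamma_xxx = 0.745226, Gamma_xxy = 1.116236, Gamma_xyy = 0.871309, Gamma_yxx = -2.349088, Gamma_yxy = -0.777354, Gamma_yyy = -0.537949; k1 = (-2.013183, 0.870482, 0.231716, 7.203725)
  k2: at (x, y) = (-0.150877, 0.556106), (dx/dtau, dy/dtau) = (-2.007390, 1.050575); Gamma_xxx = 0.769004, Gamma_xxy = 1.110138, Gamma_xyy = 0.854360, Gamma_yxx = -2.423251, Gamma_yxy = -0.801994, Gamma_yyy = -0.547008; k2 = (-2.007390, 1.050575, 0.640618, 6.985834)
  k3: at (x, y) = (-0.150732, 0.560608), (dx/dtau, dy/dtau) = (-1.997168, 1.045128); Gamma_xxx = 0.776081, Gamma_xxy = 1.110129, Gamma_xyy = 0.852309, Gamma_yxx = -2.440441, Gamma_yxy = -0.809255, Gamma_yyy = -0.550506; k3 = (-1.997168, 1.045128, 0.607827, 6.957142)
  k4: at (x, y) = (-0.200405, 0.586600), (dx/dtau, dy/dtau) = (-1.982792, 1.218339); Gamma_xxx = 0.806641, Gamma_xxy = 1.104413, Gamma_xyy = 0.834516, Gamma_yxx = -2.532659, Gamma_yxy = -0.840821, Gamma_yyy = -0.562600; k4 = (-1.982792, 1.218339, 0.925898, 6.729788)
  Y <- Y + (h/6)(k1 + 2k2 + 2k3 + k4): x = -0.2006, y = 0.5867, dx/dtau = -1.9827, dy/dtau = 1.2190
step 3:
  k1: at (x, y) = (-0.200589, 0.586679), (dx/dtau, dy/dtau) = (-1.982729, 1.218978); Gamma_xxx = 0.806727, Gamma_xxy = 1.104393, Gamma_xyy = 0.834459, Gamma_yxx = -2.532935, Gamma_yxy = -0.840909, Gamma_yyy = -0.562631; k1 = (-1.982729, 1.218978, 0.927074, 6.728737)
  k2: at (x, y) = (-0.250158, 0.617153), (dx/dtau, dy/dtau) = (-1.959552, 1.387196); Gamma_xxx = 0.844503, Gamma_xxy = 1.099163, Gamma_xyy = 0.815886, Gamma_yxx = -2.645001, Gamma_yxy = -0.879838, Gamma_yyy = -0.577829; k2 = (-1.959552, 1.387196, 1.162892, 6.485019)
  k3: at (x, y) = (-0.249578, 0.621359), (dx/dtau, dy/dtau) = (-1.953657, 1.381103); Gamma_xxx = 0.851357, Gamma_xxy = 1.099393, Gamma_xyy = 0.814355, Gamma_yxx = -2.662085, Gamma_yxy = -0.886856, Gamma_yyy = -0.581099; k3 = (-1.953657, 1.381103, 1.129993, 6.483165)
  k4: at (x, y) = (-0.298272, 0.655734), (dx/dtau, dy/dtau) = (-1.926229, 1.543136); Gamma_xxx = 0.895957, Gamma_xxy = 1.095100, Gamma_xyy = 0.795868, Gamma_yxx = -2.793870, Gamma_yxy = -0.932719, Gamma_yyy = -0.599017; k4 = (-1.926229, 1.543136, 1.290727, 6.247792)
  Y <- Y + (h/6)(k1 + 2k2 + 2k3 + k4): x = -0.2984, y = 0.6558, dx/dtau = -1.9260, dy/dtau = 1.5433
step 4:
  k1: at (x, y) = (-0.298384, 0.655835), (dx/dtau, dy/dtau) = (-1.926033, 1.543252); Gamma_xxx = 0.896095, Gamma_xxy = 1.095092, Gamma_xyy = 0.795819, Gamma_yxx = -2.794268, Gamma_yxy = -0.932861, Gamma_yyy = -0.599075; k1 = (-1.926033, 1.543252, 1.290501, 6.246807)
  k2: at (x, y) = (-0.346535, 0.694416), (dx/dtau, dy/dtau) = (-1.893770, 1.699422); Gamma_xxx = 0.948215, Gamma_xxy = 1.091916, Gamma_xyy = 0.777462, Gamma_yxx = -2.948250, Gamma_yxy = -0.986363, Gamma_yyy = -0.619918; k2 = (-1.893770, 1.699422, 1.382275, 6.014992)
  k3: at (x, y) = (-0.345728, 0.698320), (dx/dtau, dy/dtau) = (-1.891476, 1.693627); Gamma_xxx = 0.954884, Gamma_xxy = 1.092396, Gamma_xyy = 0.776399, Gamma_yxx = -2.965412, Gamma_yxy = -0.993175, Gamma_yyy = -0.622971; k3 = (-1.891476, 1.693627, 1.355607, 6.033024)
  k4: at (x, y) = (-0.392958, 0.740516), (dx/dtau, dy/dtau) = (-1.858252, 1.844903); Gamma_xxx = 1.014243, Gamma_xxy = 1.090784, Gamma_xyy = 0.758876, Gamma_yxx = -3.141904, Gamma_yxy = -1.054002, Gamma_yyy = -0.646408; k4 = (-1.858252, 1.844903, 1.393814, 5.822609)
  Y <- Y + (h/6)(k1 + 2k2 + 2k3 + k4): x = -0.3930, y = 0.7406, dx/dtau = -1.8580, dy/dtau = 1.8446

Answer: x = -0.3930, y = 0.7406, dx/dtau = -1.8580, dy/dtau = 1.8446


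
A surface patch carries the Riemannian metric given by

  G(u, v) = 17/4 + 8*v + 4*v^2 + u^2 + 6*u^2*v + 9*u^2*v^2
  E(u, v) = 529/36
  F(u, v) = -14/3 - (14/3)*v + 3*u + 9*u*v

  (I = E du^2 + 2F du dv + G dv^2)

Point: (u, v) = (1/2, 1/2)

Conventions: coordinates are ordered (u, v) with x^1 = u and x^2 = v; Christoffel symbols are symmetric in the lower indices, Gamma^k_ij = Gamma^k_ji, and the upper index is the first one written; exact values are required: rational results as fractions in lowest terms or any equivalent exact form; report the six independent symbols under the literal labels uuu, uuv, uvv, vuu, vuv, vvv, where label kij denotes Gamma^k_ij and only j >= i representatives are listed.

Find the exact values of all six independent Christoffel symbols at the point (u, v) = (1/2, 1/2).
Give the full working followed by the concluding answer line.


E = 529/36, F = -13/4, G = 173/16 at the point
E_u = 0, E_v = 0, F_u = 15/2, F_v = -1/6, G_u = 25/4, G_v = 63/4
EG - F^2 = 85433/576;  g^inv = (576/85433) * [[173/16, 13/4], [13/4, 529/36]]
first-kind symbols [ij,l] = (1/2)(d_i g_jl + d_j g_il - d_l g_ij): [uu,u] = E_u/2 = 0, [uu,v] = F_u - E_v/2 = 15/2, [uv,u] = E_v/2 = 0, [uv,v] = G_u/2 = 25/8, [vv,u] = F_v - G_u/2 = -79/24, [vv,v] = G_v/2 = 63/8
Gamma^u_ij = (G*[ij,u] - F*[ij,v])/(EG - F^2), Gamma^v_ij = (E*[ij,v] - F*[ij,u])/(EG - F^2)

Answer: Gamma_uuu = 14040/85433, Gamma_uuv = 5850/85433, Gamma_uvv = -11517/170866, Gamma_vuu = 63480/85433, Gamma_vuv = 26450/85433, Gamma_vvv = 60492/85433


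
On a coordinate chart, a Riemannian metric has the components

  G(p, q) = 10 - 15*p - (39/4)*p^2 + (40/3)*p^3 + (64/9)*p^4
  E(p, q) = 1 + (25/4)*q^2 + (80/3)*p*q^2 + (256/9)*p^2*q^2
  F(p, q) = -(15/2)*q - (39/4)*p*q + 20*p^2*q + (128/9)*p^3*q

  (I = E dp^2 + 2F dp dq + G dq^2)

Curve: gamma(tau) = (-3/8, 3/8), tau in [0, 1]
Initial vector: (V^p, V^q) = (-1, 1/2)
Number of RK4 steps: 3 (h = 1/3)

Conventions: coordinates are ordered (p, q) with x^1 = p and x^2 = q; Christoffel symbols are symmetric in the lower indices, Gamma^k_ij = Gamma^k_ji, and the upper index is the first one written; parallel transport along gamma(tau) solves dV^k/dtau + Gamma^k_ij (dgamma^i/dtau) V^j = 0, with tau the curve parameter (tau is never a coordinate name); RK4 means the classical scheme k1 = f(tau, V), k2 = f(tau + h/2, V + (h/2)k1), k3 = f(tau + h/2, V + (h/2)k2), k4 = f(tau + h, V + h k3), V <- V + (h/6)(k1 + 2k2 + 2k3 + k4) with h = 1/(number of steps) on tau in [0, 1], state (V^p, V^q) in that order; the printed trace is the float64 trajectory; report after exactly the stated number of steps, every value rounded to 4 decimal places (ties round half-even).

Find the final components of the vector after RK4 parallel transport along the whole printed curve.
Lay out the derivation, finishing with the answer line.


gamma'(tau) = (0, 0); f(tau, V)^k = -Gamma^k_ij(gamma(tau)) gamma'^i(tau) V^j; h = 1/3; intermediate values shown to 6 dp
curve data and Christoffel symbols at the stage parameters:
  tau = 0.000000: gamma = (-0.375000, 0.375000), gamma' = (0.000000, 0.000000); Gamma_ppp = 0.027319, Gamma_ppq = 0.006830, Gamma_pqq = 0.000000, Gamma_qpp = -0.519067, Gamma_qpq = -0.129767, Gamma_qqq = 0.000000
  tau = 0.166667: gamma = (-0.375000, 0.375000), gamma' = (0.000000, 0.000000); Gamma_ppp = 0.027319, Gamma_ppq = 0.006830, Gamma_pqq = 0.000000, Gamma_qpp = -0.519067, Gamma_qpq = -0.129767, Gamma_qqq = 0.000000
  tau = 0.333333: gamma = (-0.375000, 0.375000), gamma' = (0.000000, 0.000000); Gamma_ppp = 0.027319, Gamma_ppq = 0.006830, Gamma_pqq = 0.000000, Gamma_qpp = -0.519067, Gamma_qpq = -0.129767, Gamma_qqq = 0.000000
  tau = 0.500000: gamma = (-0.375000, 0.375000), gamma' = (0.000000, 0.000000); Gamma_ppp = 0.027319, Gamma_ppq = 0.006830, Gamma_pqq = 0.000000, Gamma_qpp = -0.519067, Gamma_qpq = -0.129767, Gamma_qqq = 0.000000
  tau = 0.666667: gamma = (-0.375000, 0.375000), gamma' = (0.000000, 0.000000); Gamma_ppp = 0.027319, Gamma_ppq = 0.006830, Gamma_pqq = 0.000000, Gamma_qpp = -0.519067, Gamma_qpq = -0.129767, Gamma_qqq = 0.000000
  tau = 0.833333: gamma = (-0.375000, 0.375000), gamma' = (0.000000, 0.000000); Gamma_ppp = 0.027319, Gamma_ppq = 0.006830, Gamma_pqq = 0.000000, Gamma_qpp = -0.519067, Gamma_qpq = -0.129767, Gamma_qqq = 0.000000
  tau = 1.000000: gamma = (-0.375000, 0.375000), gamma' = (0.000000, 0.000000); Gamma_ppp = 0.027319, Gamma_ppq = 0.006830, Gamma_pqq = 0.000000, Gamma_qpp = -0.519067, Gamma_qpq = -0.129767, Gamma_qqq = 0.000000
step 0: V^p = -1.0000, V^q = 0.5000
step 1: k1 = (0.000000, 0.000000), k2 = (0.000000, 0.000000), k3 = (0.000000, 0.000000), k4 = (0.000000, 0.000000); V <- V + (h/6)(k1 + 2k2 + 2k3 + k4): V^p = -1.0000, V^q = 0.5000
step 2: k1 = (0.000000, 0.000000), k2 = (0.000000, 0.000000), k3 = (0.000000, 0.000000), k4 = (0.000000, 0.000000); V <- V + (h/6)(k1 + 2k2 + 2k3 + k4): V^p = -1.0000, V^q = 0.5000
step 3: k1 = (0.000000, 0.000000), k2 = (0.000000, 0.000000), k3 = (0.000000, 0.000000), k4 = (0.000000, 0.000000); V <- V + (h/6)(k1 + 2k2 + 2k3 + k4): V^p = -1.0000, V^q = 0.5000

Answer: V^p = -1.0000, V^q = 0.5000
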